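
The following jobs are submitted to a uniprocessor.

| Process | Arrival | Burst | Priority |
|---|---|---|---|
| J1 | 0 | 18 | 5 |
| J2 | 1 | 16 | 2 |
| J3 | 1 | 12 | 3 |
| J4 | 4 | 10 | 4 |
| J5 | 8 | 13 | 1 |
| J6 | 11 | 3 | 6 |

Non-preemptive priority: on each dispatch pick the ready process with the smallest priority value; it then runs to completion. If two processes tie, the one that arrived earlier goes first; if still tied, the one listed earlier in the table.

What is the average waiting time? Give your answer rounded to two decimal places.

33.17

Schedule: | J1 0-18 | J5 18-31 | J2 31-47 | J3 47-59 | J4 59-69 | J6 69-72 |
Completion: J1=18  J2=47  J3=59  J4=69  J5=31  J6=72
Turnaround (C−A): J1=18  J2=46  J3=58  J4=65  J5=23  J6=61
Waiting times: J1=0, J2=30, J3=46, J4=55, J5=10, J6=58
Average waiting = (0+30+46+55+10+58) / 6 = 199/6 = 33.17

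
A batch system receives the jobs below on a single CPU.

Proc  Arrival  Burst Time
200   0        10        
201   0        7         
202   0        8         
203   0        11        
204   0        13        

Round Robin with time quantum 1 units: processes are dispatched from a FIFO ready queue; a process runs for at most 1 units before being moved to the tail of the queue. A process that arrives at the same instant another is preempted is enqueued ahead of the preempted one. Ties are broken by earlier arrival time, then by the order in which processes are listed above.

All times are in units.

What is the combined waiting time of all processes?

Gantt: | 200 0-1 | 201 1-2 | 202 2-3 | 203 3-4 | 204 4-5 | 200 5-6 | 201 6-7 | 202 7-8 | 203 8-9 | 204 9-10 | 200 10-11 | 201 11-12 | 202 12-13 | 203 13-14 | 204 14-15 | 200 15-16 | 201 16-17 | 202 17-18 | 203 18-19 | 204 19-20 | 200 20-21 | 201 21-22 | 202 22-23 | 203 23-24 | 204 24-25 | 200 25-26 | 201 26-27 | 202 27-28 | 203 28-29 | 204 29-30 | 200 30-31 | 201 31-32 | 202 32-33 | 203 33-34 | 204 34-35 | 200 35-36 | 202 36-37 | 203 37-38 | 204 38-39 | 200 39-40 | 203 40-41 | 204 41-42 | 200 42-43 | 203 43-44 | 204 44-45 | 203 45-46 | 204 46-49 |
Completion: 200=43  201=32  202=37  203=46  204=49
Waiting = turnaround − burst: 200=33, 201=25, 202=29, 203=35, 204=36
Total waiting = 33 + 25 + 29 + 35 + 36 = 158

158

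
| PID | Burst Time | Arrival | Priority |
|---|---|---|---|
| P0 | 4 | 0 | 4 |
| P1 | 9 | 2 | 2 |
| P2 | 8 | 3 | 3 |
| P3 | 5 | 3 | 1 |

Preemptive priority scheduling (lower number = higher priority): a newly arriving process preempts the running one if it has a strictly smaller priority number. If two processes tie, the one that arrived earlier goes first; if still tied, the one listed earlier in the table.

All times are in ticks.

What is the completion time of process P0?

Schedule: | P0 0-2 | P1 2-3 | P3 3-8 | P1 8-16 | P2 16-24 | P0 24-26 |
Completion: P0=26  P1=16  P2=24  P3=8
Turnaround (C−A): P0=26  P1=14  P2=21  P3=5

26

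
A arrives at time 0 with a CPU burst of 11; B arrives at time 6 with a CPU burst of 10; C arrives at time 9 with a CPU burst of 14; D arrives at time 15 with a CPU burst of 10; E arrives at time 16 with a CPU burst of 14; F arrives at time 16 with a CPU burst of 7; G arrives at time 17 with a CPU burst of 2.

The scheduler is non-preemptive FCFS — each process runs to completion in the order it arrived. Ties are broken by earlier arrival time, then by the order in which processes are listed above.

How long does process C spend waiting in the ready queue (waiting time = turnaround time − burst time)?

12

Gantt: | A 0-11 | B 11-21 | C 21-35 | D 35-45 | E 45-59 | F 59-66 | G 66-68 |
Completion: A=11  B=21  C=35  D=45  E=59  F=66  G=68
Turnaround (C−A): A=11  B=15  C=26  D=30  E=43  F=50  G=51
Waiting(C) = turnaround − burst = 26 − 14 = 12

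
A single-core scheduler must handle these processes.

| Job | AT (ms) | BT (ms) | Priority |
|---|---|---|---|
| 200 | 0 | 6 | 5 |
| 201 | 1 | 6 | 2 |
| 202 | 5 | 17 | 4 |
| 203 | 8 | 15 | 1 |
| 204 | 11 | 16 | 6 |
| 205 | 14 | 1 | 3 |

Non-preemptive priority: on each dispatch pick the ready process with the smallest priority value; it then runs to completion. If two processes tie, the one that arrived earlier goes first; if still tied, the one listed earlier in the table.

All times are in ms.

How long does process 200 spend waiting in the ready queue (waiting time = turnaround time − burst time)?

0

Timeline: | 200 0-6 | 201 6-12 | 203 12-27 | 205 27-28 | 202 28-45 | 204 45-61 |
Completion: 200=6  201=12  202=45  203=27  204=61  205=28
Waiting(200) = turnaround − burst = 6 − 6 = 0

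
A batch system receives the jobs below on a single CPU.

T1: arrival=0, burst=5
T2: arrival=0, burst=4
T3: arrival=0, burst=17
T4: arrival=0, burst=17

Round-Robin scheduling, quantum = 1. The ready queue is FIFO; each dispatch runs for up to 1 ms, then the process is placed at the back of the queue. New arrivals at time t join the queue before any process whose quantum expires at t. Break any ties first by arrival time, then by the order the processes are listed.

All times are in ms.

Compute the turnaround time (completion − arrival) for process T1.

17

Timeline: | T1 0-1 | T2 1-2 | T3 2-3 | T4 3-4 | T1 4-5 | T2 5-6 | T3 6-7 | T4 7-8 | T1 8-9 | T2 9-10 | T3 10-11 | T4 11-12 | T1 12-13 | T2 13-14 | T3 14-15 | T4 15-16 | T1 16-17 | T3 17-18 | T4 18-19 | T3 19-20 | T4 20-21 | T3 21-22 | T4 22-23 | T3 23-24 | T4 24-25 | T3 25-26 | T4 26-27 | T3 27-28 | T4 28-29 | T3 29-30 | T4 30-31 | T3 31-32 | T4 32-33 | T3 33-34 | T4 34-35 | T3 35-36 | T4 36-37 | T3 37-38 | T4 38-39 | T3 39-40 | T4 40-41 | T3 41-42 | T4 42-43 |
Completion: T1=17  T2=14  T3=42  T4=43
Turnaround (C−A): T1=17  T2=14  T3=42  T4=43
Turnaround(T1) = completion − arrival = 17 − 0 = 17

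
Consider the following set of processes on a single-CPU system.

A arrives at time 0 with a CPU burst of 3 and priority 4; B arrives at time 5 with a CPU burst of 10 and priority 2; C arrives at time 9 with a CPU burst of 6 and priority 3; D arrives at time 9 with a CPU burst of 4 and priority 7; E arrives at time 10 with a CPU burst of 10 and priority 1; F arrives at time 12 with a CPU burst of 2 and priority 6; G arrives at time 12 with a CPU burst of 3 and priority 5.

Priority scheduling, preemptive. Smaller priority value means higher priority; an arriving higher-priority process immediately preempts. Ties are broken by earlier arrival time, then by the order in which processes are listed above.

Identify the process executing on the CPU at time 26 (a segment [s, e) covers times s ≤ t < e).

C

Gantt: | A 0-3 | idle 3-5 | B 5-10 | E 10-20 | B 20-25 | C 25-31 | G 31-34 | F 34-36 | D 36-40 |
Completion: A=3  B=25  C=31  D=40  E=20  F=36  G=34
Turnaround (C−A): A=3  B=20  C=22  D=31  E=10  F=24  G=22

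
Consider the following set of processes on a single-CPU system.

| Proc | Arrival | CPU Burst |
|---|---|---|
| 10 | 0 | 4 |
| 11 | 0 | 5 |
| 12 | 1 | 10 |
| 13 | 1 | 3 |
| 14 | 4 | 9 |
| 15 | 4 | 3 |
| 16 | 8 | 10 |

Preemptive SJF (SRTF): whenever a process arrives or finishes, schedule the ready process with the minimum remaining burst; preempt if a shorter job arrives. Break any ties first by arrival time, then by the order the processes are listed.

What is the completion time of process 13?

7

Gantt: | 10 0-4 | 13 4-7 | 15 7-10 | 11 10-15 | 14 15-24 | 12 24-34 | 16 34-44 |
Completion: 10=4  11=15  12=34  13=7  14=24  15=10  16=44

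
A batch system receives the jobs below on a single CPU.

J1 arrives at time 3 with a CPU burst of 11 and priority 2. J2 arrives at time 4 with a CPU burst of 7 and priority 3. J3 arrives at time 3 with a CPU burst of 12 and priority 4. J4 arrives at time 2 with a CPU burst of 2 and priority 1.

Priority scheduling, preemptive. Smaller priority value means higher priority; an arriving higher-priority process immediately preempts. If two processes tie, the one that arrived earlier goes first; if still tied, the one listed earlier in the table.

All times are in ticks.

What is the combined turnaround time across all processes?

Timeline: | idle 0-2 | J4 2-4 | J1 4-15 | J2 15-22 | J3 22-34 |
Completion: J1=15  J2=22  J3=34  J4=4
Turnaround (C−A): J1=12  J2=18  J3=31  J4=2
Turnaround = completion − arrival: J1=12, J2=18, J3=31, J4=2
Total turnaround = 12 + 18 + 31 + 2 = 63

63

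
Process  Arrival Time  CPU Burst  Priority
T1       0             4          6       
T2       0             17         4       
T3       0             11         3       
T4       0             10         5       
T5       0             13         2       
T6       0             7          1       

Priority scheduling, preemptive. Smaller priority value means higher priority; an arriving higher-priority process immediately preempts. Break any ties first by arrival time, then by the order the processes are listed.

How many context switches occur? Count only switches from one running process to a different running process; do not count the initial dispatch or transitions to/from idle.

5

Timeline: | T6 0-7 | T5 7-20 | T3 20-31 | T2 31-48 | T4 48-58 | T1 58-62 |
Completion: T1=62  T2=48  T3=31  T4=58  T5=20  T6=7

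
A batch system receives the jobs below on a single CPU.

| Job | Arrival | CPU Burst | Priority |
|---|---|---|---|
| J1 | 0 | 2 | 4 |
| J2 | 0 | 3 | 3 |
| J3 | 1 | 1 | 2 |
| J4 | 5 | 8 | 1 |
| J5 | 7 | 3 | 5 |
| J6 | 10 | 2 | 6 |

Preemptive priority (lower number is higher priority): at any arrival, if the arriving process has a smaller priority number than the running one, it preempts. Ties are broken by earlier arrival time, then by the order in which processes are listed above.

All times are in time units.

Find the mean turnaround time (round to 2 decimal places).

7.67

Gantt: | J2 0-1 | J3 1-2 | J2 2-4 | J1 4-5 | J4 5-13 | J1 13-14 | J5 14-17 | J6 17-19 |
Completion: J1=14  J2=4  J3=2  J4=13  J5=17  J6=19
Turnaround times: J1=14, J2=4, J3=1, J4=8, J5=10, J6=9
Average turnaround = (14+4+1+8+10+9) / 6 = 46/6 = 7.67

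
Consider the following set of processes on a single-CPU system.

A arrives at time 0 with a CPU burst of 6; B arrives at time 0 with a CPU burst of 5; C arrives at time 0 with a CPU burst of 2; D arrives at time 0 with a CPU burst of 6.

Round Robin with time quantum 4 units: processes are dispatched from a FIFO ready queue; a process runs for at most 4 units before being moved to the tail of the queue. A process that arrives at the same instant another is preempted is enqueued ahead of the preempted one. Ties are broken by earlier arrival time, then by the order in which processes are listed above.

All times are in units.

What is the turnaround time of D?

19

Schedule: | A 0-4 | B 4-8 | C 8-10 | D 10-14 | A 14-16 | B 16-17 | D 17-19 |
Completion: A=16  B=17  C=10  D=19
Turnaround (C−A): A=16  B=17  C=10  D=19
Turnaround(D) = completion − arrival = 19 − 0 = 19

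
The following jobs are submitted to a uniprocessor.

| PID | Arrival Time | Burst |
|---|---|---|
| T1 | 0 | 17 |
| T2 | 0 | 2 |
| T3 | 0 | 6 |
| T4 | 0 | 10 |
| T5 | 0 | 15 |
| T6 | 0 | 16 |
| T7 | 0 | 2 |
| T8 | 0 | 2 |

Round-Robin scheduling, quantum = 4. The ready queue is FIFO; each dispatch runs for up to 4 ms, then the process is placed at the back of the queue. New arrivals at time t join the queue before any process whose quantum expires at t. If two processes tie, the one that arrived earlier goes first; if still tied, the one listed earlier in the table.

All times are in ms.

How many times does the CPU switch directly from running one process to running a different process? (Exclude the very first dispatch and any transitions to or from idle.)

Schedule: | T1 0-4 | T2 4-6 | T3 6-10 | T4 10-14 | T5 14-18 | T6 18-22 | T7 22-24 | T8 24-26 | T1 26-30 | T3 30-32 | T4 32-36 | T5 36-40 | T6 40-44 | T1 44-48 | T4 48-50 | T5 50-54 | T6 54-58 | T1 58-62 | T5 62-65 | T6 65-69 | T1 69-70 |
Completion: T1=70  T2=6  T3=32  T4=50  T5=65  T6=69  T7=24  T8=26
Turnaround (C−A): T1=70  T2=6  T3=32  T4=50  T5=65  T6=69  T7=24  T8=26

20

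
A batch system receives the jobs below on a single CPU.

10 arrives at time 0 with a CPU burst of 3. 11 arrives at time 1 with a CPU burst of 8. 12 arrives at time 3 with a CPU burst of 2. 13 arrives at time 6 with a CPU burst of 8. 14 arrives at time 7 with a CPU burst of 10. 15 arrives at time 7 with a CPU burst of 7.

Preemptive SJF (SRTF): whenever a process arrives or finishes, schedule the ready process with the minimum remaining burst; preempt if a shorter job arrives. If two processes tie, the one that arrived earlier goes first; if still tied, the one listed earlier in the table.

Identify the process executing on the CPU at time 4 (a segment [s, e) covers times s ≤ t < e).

12

Schedule: | 10 0-3 | 12 3-5 | 11 5-13 | 15 13-20 | 13 20-28 | 14 28-38 |
Completion: 10=3  11=13  12=5  13=28  14=38  15=20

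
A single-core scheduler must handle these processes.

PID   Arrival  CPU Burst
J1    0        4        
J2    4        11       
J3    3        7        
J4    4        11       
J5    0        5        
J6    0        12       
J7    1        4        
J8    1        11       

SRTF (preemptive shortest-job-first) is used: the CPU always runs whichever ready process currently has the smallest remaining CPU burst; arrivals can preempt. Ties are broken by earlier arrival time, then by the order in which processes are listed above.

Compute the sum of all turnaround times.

Timeline: | J1 0-4 | J7 4-8 | J5 8-13 | J3 13-20 | J8 20-31 | J2 31-42 | J4 42-53 | J6 53-65 |
Completion: J1=4  J2=42  J3=20  J4=53  J5=13  J6=65  J7=8  J8=31
Turnaround (C−A): J1=4  J2=38  J3=17  J4=49  J5=13  J6=65  J7=7  J8=30
Turnaround = completion − arrival: J1=4, J2=38, J3=17, J4=49, J5=13, J6=65, J7=7, J8=30
Total turnaround = 4 + 38 + 17 + 49 + 13 + 65 + 7 + 30 = 223

223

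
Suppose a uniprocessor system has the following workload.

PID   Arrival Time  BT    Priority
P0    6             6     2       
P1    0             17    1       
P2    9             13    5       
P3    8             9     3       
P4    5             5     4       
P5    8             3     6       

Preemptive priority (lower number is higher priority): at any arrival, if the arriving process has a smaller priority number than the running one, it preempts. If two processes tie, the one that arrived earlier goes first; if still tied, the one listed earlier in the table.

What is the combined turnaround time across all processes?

Timeline: | P1 0-17 | P0 17-23 | P3 23-32 | P4 32-37 | P2 37-50 | P5 50-53 |
Completion: P0=23  P1=17  P2=50  P3=32  P4=37  P5=53
Turnaround (C−A): P0=17  P1=17  P2=41  P3=24  P4=32  P5=45
Turnaround = completion − arrival: P0=17, P1=17, P2=41, P3=24, P4=32, P5=45
Total turnaround = 17 + 17 + 41 + 24 + 32 + 45 = 176

176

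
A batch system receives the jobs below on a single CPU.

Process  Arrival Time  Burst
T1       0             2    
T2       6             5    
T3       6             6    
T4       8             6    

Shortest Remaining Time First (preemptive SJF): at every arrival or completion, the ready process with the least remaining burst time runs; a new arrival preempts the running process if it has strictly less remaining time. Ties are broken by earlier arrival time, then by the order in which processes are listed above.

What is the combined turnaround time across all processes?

33

Gantt: | T1 0-2 | idle 2-6 | T2 6-11 | T3 11-17 | T4 17-23 |
Completion: T1=2  T2=11  T3=17  T4=23
Turnaround = completion − arrival: T1=2, T2=5, T3=11, T4=15
Total turnaround = 2 + 5 + 11 + 15 = 33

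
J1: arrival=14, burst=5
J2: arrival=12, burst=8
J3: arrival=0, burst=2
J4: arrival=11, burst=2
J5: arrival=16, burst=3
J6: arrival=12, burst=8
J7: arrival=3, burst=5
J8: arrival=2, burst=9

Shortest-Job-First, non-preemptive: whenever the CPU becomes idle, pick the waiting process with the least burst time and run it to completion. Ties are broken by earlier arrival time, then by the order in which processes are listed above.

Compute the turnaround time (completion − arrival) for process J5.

5

Timeline: | J3 0-2 | J8 2-11 | J4 11-13 | J7 13-18 | J5 18-21 | J1 21-26 | J2 26-34 | J6 34-42 |
Completion: J1=26  J2=34  J3=2  J4=13  J5=21  J6=42  J7=18  J8=11
Turnaround (C−A): J1=12  J2=22  J3=2  J4=2  J5=5  J6=30  J7=15  J8=9
Turnaround(J5) = completion − arrival = 21 − 16 = 5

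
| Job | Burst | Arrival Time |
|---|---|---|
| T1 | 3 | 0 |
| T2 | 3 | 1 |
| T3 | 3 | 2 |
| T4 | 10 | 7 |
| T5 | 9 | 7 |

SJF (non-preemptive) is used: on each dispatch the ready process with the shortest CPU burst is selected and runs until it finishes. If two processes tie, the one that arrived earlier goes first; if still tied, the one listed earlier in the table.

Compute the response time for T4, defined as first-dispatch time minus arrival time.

Timeline: | T1 0-3 | T2 3-6 | T3 6-9 | T5 9-18 | T4 18-28 |
Completion: T1=3  T2=6  T3=9  T4=28  T5=18
Response(T4) = first start − arrival = 18 − 7 = 11

11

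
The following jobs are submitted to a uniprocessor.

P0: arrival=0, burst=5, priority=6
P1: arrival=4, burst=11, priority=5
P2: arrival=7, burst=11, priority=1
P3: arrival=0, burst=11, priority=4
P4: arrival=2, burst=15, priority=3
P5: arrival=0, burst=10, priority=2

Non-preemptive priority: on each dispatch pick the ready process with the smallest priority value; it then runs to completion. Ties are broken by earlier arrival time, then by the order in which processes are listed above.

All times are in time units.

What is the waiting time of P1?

43

Timeline: | P5 0-10 | P2 10-21 | P4 21-36 | P3 36-47 | P1 47-58 | P0 58-63 |
Completion: P0=63  P1=58  P2=21  P3=47  P4=36  P5=10
Turnaround (C−A): P0=63  P1=54  P2=14  P3=47  P4=34  P5=10
Waiting(P1) = turnaround − burst = 54 − 11 = 43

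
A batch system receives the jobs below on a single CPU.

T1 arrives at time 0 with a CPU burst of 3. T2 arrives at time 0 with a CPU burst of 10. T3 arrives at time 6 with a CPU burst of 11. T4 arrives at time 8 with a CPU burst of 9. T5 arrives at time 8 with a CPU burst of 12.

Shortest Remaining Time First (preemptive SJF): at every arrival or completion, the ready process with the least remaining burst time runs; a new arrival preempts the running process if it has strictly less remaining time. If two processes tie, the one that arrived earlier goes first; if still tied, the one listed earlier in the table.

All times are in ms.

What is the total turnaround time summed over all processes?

94

Timeline: | T1 0-3 | T2 3-13 | T4 13-22 | T3 22-33 | T5 33-45 |
Completion: T1=3  T2=13  T3=33  T4=22  T5=45
Turnaround (C−A): T1=3  T2=13  T3=27  T4=14  T5=37
Turnaround = completion − arrival: T1=3, T2=13, T3=27, T4=14, T5=37
Total turnaround = 3 + 13 + 27 + 14 + 37 = 94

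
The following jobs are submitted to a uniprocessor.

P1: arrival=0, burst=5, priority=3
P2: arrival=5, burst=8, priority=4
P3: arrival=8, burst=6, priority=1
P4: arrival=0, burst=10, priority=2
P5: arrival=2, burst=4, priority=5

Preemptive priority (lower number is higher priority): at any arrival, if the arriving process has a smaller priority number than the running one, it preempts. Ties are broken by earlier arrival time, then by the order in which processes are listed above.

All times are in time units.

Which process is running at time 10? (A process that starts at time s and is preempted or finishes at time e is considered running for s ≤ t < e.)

Timeline: | P4 0-8 | P3 8-14 | P4 14-16 | P1 16-21 | P2 21-29 | P5 29-33 |
Completion: P1=21  P2=29  P3=14  P4=16  P5=33

P3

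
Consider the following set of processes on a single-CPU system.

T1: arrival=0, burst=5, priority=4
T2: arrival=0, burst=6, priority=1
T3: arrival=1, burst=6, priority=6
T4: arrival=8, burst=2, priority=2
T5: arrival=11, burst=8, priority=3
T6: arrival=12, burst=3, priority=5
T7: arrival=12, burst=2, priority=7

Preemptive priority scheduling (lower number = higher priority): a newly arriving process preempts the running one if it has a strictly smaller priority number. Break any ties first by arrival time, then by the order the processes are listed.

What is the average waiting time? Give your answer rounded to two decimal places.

9.43

Schedule: | T2 0-6 | T1 6-8 | T4 8-10 | T1 10-11 | T5 11-19 | T1 19-21 | T6 21-24 | T3 24-30 | T7 30-32 |
Completion: T1=21  T2=6  T3=30  T4=10  T5=19  T6=24  T7=32
Waiting times: T1=16, T2=0, T3=23, T4=0, T5=0, T6=9, T7=18
Average waiting = (16+0+23+0+0+9+18) / 7 = 66/7 = 9.43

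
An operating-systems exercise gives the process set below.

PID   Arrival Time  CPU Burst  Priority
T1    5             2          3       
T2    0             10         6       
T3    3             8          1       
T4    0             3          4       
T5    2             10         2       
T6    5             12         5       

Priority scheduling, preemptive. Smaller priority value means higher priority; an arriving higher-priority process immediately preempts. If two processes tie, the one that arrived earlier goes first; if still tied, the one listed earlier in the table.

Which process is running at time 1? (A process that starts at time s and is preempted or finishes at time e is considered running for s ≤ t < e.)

T4

Schedule: | T4 0-2 | T5 2-3 | T3 3-11 | T5 11-20 | T1 20-22 | T4 22-23 | T6 23-35 | T2 35-45 |
Completion: T1=22  T2=45  T3=11  T4=23  T5=20  T6=35
Turnaround (C−A): T1=17  T2=45  T3=8  T4=23  T5=18  T6=30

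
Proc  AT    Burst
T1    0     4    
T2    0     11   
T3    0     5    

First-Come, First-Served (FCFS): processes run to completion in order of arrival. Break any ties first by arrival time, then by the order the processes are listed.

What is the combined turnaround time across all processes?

Timeline: | T1 0-4 | T2 4-15 | T3 15-20 |
Completion: T1=4  T2=15  T3=20
Turnaround (C−A): T1=4  T2=15  T3=20
Turnaround = completion − arrival: T1=4, T2=15, T3=20
Total turnaround = 4 + 15 + 20 = 39

39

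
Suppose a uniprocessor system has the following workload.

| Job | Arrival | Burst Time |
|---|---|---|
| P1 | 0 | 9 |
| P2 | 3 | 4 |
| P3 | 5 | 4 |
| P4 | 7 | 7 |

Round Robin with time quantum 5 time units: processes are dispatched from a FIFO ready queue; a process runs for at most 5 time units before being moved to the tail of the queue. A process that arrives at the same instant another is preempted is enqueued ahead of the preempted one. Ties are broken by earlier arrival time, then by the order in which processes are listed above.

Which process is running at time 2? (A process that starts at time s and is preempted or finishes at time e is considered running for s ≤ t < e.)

Gantt: | P1 0-5 | P2 5-9 | P3 9-13 | P1 13-17 | P4 17-24 |
Completion: P1=17  P2=9  P3=13  P4=24
Turnaround (C−A): P1=17  P2=6  P3=8  P4=17

P1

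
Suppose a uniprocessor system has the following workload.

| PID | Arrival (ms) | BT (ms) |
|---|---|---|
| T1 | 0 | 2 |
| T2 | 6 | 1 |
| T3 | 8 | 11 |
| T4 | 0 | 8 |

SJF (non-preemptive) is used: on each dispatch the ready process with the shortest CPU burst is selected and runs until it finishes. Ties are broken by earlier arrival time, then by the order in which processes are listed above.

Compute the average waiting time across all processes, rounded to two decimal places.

2.25

Schedule: | T1 0-2 | T4 2-10 | T2 10-11 | T3 11-22 |
Completion: T1=2  T2=11  T3=22  T4=10
Turnaround (C−A): T1=2  T2=5  T3=14  T4=10
Waiting times: T1=0, T2=4, T3=3, T4=2
Average waiting = (0+4+3+2) / 4 = 9/4 = 2.25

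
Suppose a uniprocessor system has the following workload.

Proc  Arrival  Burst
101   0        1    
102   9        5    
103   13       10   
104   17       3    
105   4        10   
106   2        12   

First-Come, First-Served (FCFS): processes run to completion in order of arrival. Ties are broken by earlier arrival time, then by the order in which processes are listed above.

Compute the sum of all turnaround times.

104

Timeline: | 101 0-1 | idle 1-2 | 106 2-14 | 105 14-24 | 102 24-29 | 103 29-39 | 104 39-42 |
Completion: 101=1  102=29  103=39  104=42  105=24  106=14
Turnaround (C−A): 101=1  102=20  103=26  104=25  105=20  106=12
Turnaround = completion − arrival: 101=1, 102=20, 103=26, 104=25, 105=20, 106=12
Total turnaround = 1 + 20 + 26 + 25 + 20 + 12 = 104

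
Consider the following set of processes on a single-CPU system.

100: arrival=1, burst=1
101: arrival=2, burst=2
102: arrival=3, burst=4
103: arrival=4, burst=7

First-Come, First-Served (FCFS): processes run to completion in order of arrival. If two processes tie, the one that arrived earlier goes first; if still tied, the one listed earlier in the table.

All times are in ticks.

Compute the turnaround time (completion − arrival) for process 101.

Gantt: | idle 0-1 | 100 1-2 | 101 2-4 | 102 4-8 | 103 8-15 |
Completion: 100=2  101=4  102=8  103=15
Turnaround (C−A): 100=1  101=2  102=5  103=11
Turnaround(101) = completion − arrival = 4 − 2 = 2

2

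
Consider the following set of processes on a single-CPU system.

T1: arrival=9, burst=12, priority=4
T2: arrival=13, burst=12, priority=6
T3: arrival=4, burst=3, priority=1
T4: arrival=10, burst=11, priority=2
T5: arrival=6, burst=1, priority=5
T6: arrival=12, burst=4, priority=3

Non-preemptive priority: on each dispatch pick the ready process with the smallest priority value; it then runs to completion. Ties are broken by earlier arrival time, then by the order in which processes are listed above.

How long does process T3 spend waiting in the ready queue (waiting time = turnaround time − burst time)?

0

Gantt: | idle 0-4 | T3 4-7 | T5 7-8 | idle 8-9 | T1 9-21 | T4 21-32 | T6 32-36 | T2 36-48 |
Completion: T1=21  T2=48  T3=7  T4=32  T5=8  T6=36
Turnaround (C−A): T1=12  T2=35  T3=3  T4=22  T5=2  T6=24
Waiting(T3) = turnaround − burst = 3 − 3 = 0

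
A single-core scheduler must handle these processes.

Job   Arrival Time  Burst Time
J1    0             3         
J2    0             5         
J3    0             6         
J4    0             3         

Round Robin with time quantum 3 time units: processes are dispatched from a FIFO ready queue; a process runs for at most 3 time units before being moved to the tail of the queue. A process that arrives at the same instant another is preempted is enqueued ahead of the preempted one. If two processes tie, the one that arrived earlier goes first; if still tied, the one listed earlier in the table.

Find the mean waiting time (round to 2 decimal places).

Schedule: | J1 0-3 | J2 3-6 | J3 6-9 | J4 9-12 | J2 12-14 | J3 14-17 |
Completion: J1=3  J2=14  J3=17  J4=12
Waiting times: J1=0, J2=9, J3=11, J4=9
Average waiting = (0+9+11+9) / 4 = 29/4 = 7.25

7.25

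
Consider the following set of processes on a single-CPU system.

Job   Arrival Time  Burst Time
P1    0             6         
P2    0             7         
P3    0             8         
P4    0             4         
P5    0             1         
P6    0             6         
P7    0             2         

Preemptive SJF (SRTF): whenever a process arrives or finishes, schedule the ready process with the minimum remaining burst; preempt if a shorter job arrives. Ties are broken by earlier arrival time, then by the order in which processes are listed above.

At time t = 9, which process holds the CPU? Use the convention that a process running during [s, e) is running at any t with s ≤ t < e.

P1

Schedule: | P5 0-1 | P7 1-3 | P4 3-7 | P1 7-13 | P6 13-19 | P2 19-26 | P3 26-34 |
Completion: P1=13  P2=26  P3=34  P4=7  P5=1  P6=19  P7=3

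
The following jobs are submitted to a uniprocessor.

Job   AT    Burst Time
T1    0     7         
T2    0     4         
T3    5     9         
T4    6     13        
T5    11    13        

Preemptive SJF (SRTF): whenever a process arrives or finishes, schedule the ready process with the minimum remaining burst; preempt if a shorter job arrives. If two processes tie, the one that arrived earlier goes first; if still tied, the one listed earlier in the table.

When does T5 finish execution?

Timeline: | T2 0-4 | T1 4-11 | T3 11-20 | T4 20-33 | T5 33-46 |
Completion: T1=11  T2=4  T3=20  T4=33  T5=46
Turnaround (C−A): T1=11  T2=4  T3=15  T4=27  T5=35

46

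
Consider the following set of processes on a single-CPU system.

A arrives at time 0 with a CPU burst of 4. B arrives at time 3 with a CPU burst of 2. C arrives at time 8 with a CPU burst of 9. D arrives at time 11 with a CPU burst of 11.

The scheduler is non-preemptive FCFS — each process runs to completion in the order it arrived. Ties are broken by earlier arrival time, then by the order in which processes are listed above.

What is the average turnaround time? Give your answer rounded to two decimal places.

Schedule: | A 0-4 | B 4-6 | idle 6-8 | C 8-17 | D 17-28 |
Completion: A=4  B=6  C=17  D=28
Turnaround times: A=4, B=3, C=9, D=17
Average turnaround = (4+3+9+17) / 4 = 33/4 = 8.25

8.25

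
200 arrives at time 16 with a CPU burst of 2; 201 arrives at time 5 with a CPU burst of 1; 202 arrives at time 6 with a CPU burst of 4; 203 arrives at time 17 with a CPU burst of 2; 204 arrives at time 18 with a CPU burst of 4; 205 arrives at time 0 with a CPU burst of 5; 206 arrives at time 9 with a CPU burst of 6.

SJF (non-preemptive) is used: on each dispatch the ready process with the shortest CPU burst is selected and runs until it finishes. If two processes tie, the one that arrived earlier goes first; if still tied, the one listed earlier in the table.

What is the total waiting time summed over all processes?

4

Timeline: | 205 0-5 | 201 5-6 | 202 6-10 | 206 10-16 | 200 16-18 | 203 18-20 | 204 20-24 |
Completion: 200=18  201=6  202=10  203=20  204=24  205=5  206=16
Turnaround (C−A): 200=2  201=1  202=4  203=3  204=6  205=5  206=7
Waiting = turnaround − burst: 200=0, 201=0, 202=0, 203=1, 204=2, 205=0, 206=1
Total waiting = 0 + 0 + 0 + 1 + 2 + 0 + 1 = 4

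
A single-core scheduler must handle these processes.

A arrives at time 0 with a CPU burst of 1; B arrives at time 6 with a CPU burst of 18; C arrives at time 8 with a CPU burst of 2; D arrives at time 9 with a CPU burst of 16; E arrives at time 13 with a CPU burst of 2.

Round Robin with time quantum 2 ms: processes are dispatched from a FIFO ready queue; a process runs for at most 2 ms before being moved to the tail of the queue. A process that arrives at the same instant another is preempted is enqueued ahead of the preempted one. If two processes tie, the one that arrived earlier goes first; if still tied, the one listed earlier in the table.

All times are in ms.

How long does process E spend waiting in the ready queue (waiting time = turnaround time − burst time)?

3

Gantt: | A 0-1 | idle 1-6 | B 6-8 | C 8-10 | B 10-12 | D 12-14 | B 14-16 | E 16-18 | D 18-20 | B 20-22 | D 22-24 | B 24-26 | D 26-28 | B 28-30 | D 30-32 | B 32-34 | D 34-36 | B 36-38 | D 38-40 | B 40-42 | D 42-44 |
Completion: A=1  B=42  C=10  D=44  E=18
Waiting(E) = turnaround − burst = 5 − 2 = 3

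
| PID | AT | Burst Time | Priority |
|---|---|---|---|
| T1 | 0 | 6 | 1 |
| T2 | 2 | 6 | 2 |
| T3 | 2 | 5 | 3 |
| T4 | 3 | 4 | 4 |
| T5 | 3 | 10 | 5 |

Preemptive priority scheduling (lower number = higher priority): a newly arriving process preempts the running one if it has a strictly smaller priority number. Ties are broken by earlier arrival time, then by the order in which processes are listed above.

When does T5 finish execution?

31

Schedule: | T1 0-6 | T2 6-12 | T3 12-17 | T4 17-21 | T5 21-31 |
Completion: T1=6  T2=12  T3=17  T4=21  T5=31
Turnaround (C−A): T1=6  T2=10  T3=15  T4=18  T5=28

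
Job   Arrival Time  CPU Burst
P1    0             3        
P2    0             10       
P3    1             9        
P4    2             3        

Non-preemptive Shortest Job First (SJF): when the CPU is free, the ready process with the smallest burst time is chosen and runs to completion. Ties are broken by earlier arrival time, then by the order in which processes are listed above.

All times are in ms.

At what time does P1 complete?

3

Timeline: | P1 0-3 | P4 3-6 | P3 6-15 | P2 15-25 |
Completion: P1=3  P2=25  P3=15  P4=6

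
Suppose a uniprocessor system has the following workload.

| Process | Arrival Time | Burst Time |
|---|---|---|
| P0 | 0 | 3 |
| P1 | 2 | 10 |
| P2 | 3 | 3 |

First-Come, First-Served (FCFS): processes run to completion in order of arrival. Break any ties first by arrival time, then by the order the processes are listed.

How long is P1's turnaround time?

Timeline: | P0 0-3 | P1 3-13 | P2 13-16 |
Completion: P0=3  P1=13  P2=16
Turnaround (C−A): P0=3  P1=11  P2=13
Turnaround(P1) = completion − arrival = 13 − 2 = 11

11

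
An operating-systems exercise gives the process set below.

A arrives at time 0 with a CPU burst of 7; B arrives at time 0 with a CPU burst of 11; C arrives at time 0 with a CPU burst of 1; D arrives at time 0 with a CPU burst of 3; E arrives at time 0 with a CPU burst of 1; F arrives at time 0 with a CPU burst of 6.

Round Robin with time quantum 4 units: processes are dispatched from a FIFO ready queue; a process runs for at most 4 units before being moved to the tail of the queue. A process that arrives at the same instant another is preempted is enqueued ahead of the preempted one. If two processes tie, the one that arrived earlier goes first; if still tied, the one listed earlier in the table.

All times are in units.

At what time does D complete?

Timeline: | A 0-4 | B 4-8 | C 8-9 | D 9-12 | E 12-13 | F 13-17 | A 17-20 | B 20-24 | F 24-26 | B 26-29 |
Completion: A=20  B=29  C=9  D=12  E=13  F=26

12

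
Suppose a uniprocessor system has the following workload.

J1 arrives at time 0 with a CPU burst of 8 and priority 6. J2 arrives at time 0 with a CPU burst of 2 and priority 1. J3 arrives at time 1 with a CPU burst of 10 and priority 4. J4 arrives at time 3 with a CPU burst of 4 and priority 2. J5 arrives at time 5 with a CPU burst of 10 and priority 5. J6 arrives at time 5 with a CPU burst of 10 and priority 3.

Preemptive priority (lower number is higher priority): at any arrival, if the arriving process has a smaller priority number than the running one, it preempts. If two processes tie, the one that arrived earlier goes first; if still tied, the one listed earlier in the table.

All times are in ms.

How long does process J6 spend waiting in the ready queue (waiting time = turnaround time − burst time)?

Schedule: | J2 0-2 | J3 2-3 | J4 3-7 | J6 7-17 | J3 17-26 | J5 26-36 | J1 36-44 |
Completion: J1=44  J2=2  J3=26  J4=7  J5=36  J6=17
Turnaround (C−A): J1=44  J2=2  J3=25  J4=4  J5=31  J6=12
Waiting(J6) = turnaround − burst = 12 − 10 = 2

2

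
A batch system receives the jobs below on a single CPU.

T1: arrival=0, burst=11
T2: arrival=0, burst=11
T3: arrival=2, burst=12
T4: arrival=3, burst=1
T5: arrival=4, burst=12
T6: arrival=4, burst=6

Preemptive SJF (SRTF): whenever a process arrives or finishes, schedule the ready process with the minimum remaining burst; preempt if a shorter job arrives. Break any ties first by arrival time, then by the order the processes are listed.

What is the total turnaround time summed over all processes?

142

Gantt: | T1 0-3 | T4 3-4 | T6 4-10 | T1 10-18 | T2 18-29 | T3 29-41 | T5 41-53 |
Completion: T1=18  T2=29  T3=41  T4=4  T5=53  T6=10
Turnaround (C−A): T1=18  T2=29  T3=39  T4=1  T5=49  T6=6
Turnaround = completion − arrival: T1=18, T2=29, T3=39, T4=1, T5=49, T6=6
Total turnaround = 18 + 29 + 39 + 1 + 49 + 6 = 142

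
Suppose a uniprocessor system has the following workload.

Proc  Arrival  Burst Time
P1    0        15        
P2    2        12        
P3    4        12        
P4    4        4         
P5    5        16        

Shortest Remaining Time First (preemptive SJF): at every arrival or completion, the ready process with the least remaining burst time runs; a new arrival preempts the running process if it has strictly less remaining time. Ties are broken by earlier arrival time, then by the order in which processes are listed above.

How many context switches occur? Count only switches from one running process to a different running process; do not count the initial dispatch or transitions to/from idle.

Schedule: | P1 0-2 | P2 2-4 | P4 4-8 | P2 8-18 | P3 18-30 | P1 30-43 | P5 43-59 |
Completion: P1=43  P2=18  P3=30  P4=8  P5=59

6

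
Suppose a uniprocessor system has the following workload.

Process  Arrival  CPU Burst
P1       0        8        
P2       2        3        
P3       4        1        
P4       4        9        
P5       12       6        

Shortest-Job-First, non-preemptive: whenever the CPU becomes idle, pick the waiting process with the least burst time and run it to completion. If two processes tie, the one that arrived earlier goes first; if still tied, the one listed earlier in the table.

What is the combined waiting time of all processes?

Gantt: | P1 0-8 | P3 8-9 | P2 9-12 | P5 12-18 | P4 18-27 |
Completion: P1=8  P2=12  P3=9  P4=27  P5=18
Waiting = turnaround − burst: P1=0, P2=7, P3=4, P4=14, P5=0
Total waiting = 0 + 7 + 4 + 14 + 0 = 25

25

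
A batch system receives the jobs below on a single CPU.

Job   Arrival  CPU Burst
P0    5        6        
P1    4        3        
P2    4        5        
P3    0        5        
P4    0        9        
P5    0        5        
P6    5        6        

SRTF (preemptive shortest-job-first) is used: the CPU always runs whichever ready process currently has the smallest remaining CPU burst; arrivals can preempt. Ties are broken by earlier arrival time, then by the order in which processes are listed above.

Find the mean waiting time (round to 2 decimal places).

Timeline: | P3 0-5 | P1 5-8 | P5 8-13 | P2 13-18 | P0 18-24 | P6 24-30 | P4 30-39 |
Completion: P0=24  P1=8  P2=18  P3=5  P4=39  P5=13  P6=30
Waiting times: P0=13, P1=1, P2=9, P3=0, P4=30, P5=8, P6=19
Average waiting = (13+1+9+0+30+8+19) / 7 = 80/7 = 11.43

11.43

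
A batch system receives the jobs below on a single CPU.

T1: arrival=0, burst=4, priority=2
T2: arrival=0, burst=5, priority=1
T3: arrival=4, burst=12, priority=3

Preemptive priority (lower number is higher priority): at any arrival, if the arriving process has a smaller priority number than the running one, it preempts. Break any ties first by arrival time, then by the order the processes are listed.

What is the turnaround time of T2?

Schedule: | T2 0-5 | T1 5-9 | T3 9-21 |
Completion: T1=9  T2=5  T3=21
Turnaround (C−A): T1=9  T2=5  T3=17
Turnaround(T2) = completion − arrival = 5 − 0 = 5

5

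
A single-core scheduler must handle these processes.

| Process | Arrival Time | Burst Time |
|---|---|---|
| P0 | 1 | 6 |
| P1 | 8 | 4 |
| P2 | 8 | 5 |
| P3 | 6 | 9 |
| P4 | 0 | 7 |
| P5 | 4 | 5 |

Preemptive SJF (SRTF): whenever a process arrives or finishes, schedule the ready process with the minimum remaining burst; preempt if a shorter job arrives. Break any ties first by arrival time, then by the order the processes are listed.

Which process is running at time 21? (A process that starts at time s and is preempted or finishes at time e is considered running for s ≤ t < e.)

P0

Timeline: | P4 0-7 | P5 7-12 | P1 12-16 | P2 16-21 | P0 21-27 | P3 27-36 |
Completion: P0=27  P1=16  P2=21  P3=36  P4=7  P5=12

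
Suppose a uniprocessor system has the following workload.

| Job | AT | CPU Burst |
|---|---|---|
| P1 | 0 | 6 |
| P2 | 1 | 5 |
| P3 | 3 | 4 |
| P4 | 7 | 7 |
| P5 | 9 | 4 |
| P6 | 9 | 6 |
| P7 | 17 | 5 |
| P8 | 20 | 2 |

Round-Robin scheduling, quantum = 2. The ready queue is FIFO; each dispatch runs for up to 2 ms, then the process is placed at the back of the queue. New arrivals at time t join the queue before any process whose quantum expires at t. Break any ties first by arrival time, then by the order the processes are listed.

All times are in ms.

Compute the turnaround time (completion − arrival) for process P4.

31

Schedule: | P1 0-2 | P2 2-4 | P1 4-6 | P3 6-8 | P2 8-10 | P1 10-12 | P4 12-14 | P3 14-16 | P5 16-18 | P6 18-20 | P2 20-21 | P4 21-23 | P7 23-25 | P5 25-27 | P8 27-29 | P6 29-31 | P4 31-33 | P7 33-35 | P6 35-37 | P4 37-38 | P7 38-39 |
Completion: P1=12  P2=21  P3=16  P4=38  P5=27  P6=37  P7=39  P8=29
Turnaround(P4) = completion − arrival = 38 − 7 = 31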